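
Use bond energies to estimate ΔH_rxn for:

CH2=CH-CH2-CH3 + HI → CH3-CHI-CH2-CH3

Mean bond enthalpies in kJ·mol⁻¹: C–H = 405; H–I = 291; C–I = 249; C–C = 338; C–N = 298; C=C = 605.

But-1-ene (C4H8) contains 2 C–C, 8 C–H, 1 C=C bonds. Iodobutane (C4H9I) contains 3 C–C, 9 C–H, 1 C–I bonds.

Bonds broken (reactants):
  C–C: 2 × 338 = 676
  C–H: 8 × 405 = 3240
  C=C: 1 × 605 = 605
  H–I: 1 × 291 = 291
  Σ(broken) = 4812 kJ
Bonds formed (products):
  C–C: 3 × 338 = 1014
  C–H: 9 × 405 = 3645
  C–I: 1 × 249 = 249
  Σ(formed) = 4908 kJ
ΔH = Σ(broken) − Σ(formed) = 4812 − 4908 = −96 kJ

ΔH ≈ −96 kJ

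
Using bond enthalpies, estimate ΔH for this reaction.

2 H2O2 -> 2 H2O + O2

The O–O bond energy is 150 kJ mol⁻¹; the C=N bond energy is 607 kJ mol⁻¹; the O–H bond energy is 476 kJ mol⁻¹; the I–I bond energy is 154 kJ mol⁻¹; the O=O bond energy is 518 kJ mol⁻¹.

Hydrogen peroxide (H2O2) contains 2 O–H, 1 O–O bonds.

ΔH ≈ −218 kJ

Bonds broken (reactants):
  O–H: 4 × 476 = 1904
  O–O: 2 × 150 = 300
  Σ(broken) = 2204 kJ
Bonds formed (products):
  O–H: 4 × 476 = 1904
  O=O: 1 × 518 = 518
  Σ(formed) = 2422 kJ
ΔH = Σ(broken) − Σ(formed) = 2204 − 2422 = −218 kJ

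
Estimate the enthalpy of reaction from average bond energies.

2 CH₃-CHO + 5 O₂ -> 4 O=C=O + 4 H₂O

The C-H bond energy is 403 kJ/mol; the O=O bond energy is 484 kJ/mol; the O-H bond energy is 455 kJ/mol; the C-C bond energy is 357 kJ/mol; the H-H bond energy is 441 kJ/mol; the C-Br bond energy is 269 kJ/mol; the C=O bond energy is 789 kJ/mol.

Bonds broken (reactants):
  C-C: 2 × 357 = 714
  C-H: 8 × 403 = 3224
  C=O: 2 × 789 = 1578
  O=O: 5 × 484 = 2420
  Σ(broken) = 7936 kJ
Bonds formed (products):
  C=O: 8 × 789 = 6312
  O-H: 8 × 455 = 3640
  Σ(formed) = 9952 kJ
ΔH = Σ(broken) − Σ(formed) = 7936 − 9952 = −2016 kJ

ΔH ≈ −2016 kJ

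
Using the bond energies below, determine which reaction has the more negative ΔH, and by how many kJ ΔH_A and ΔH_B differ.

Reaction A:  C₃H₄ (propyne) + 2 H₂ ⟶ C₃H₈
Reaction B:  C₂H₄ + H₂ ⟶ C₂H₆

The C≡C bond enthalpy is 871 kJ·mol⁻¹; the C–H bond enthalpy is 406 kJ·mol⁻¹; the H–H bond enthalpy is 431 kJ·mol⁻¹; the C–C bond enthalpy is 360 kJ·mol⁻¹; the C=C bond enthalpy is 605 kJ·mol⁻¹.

Reaction A:
  Bonds broken (reactants):
    C≡C: 1 × 871 = 871
    C–C: 1 × 360 = 360
    C–H: 4 × 406 = 1624
    H–H: 2 × 431 = 862
    Σ(broken) = 3717 kJ
  Bonds formed (products):
    C–C: 2 × 360 = 720
    C–H: 8 × 406 = 3248
    Σ(formed) = 3968 kJ
  ΔH_A = 3717 − 3968 = −251 kJ
Reaction B:
  Bonds broken (reactants):
    C–H: 4 × 406 = 1624
    C=C: 1 × 605 = 605
    H–H: 1 × 431 = 431
    Σ(broken) = 2660 kJ
  Bonds formed (products):
    C–C: 1 × 360 = 360
    C–H: 6 × 406 = 2436
    Σ(formed) = 2796 kJ
  ΔH_B = 2660 − 2796 = −136 kJ
ΔH_A − ΔH_B = −115 kJ, so reaction A has the more negative ΔH; |ΔH_A − ΔH_B| = 115 kJ.

Reaction A, by 115 kJ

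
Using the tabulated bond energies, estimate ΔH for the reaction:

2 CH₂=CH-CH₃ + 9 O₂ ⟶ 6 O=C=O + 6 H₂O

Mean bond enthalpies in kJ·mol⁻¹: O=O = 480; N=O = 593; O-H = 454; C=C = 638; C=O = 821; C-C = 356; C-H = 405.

Bonds broken (reactants):
  C-C: 2 × 356 = 712
  C-H: 12 × 405 = 4860
  C=C: 2 × 638 = 1276
  O=O: 9 × 480 = 4320
  Σ(broken) = 11168 kJ
Bonds formed (products):
  C=O: 12 × 821 = 9852
  O-H: 12 × 454 = 5448
  Σ(formed) = 15300 kJ
ΔH = Σ(broken) − Σ(formed) = 11168 − 15300 = −4132 kJ

ΔH ≈ −4132 kJ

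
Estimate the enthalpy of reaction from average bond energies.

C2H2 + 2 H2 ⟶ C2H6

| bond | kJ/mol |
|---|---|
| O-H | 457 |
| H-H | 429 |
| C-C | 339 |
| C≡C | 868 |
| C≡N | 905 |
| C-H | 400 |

Bonds broken (reactants):
  C≡C: 1 × 868 = 868
  C-H: 2 × 400 = 800
  H-H: 2 × 429 = 858
  Σ(broken) = 2526 kJ
Bonds formed (products):
  C-C: 1 × 339 = 339
  C-H: 6 × 400 = 2400
  Σ(formed) = 2739 kJ
ΔH = Σ(broken) − Σ(formed) = 2526 − 2739 = −213 kJ

ΔH ≈ −213 kJ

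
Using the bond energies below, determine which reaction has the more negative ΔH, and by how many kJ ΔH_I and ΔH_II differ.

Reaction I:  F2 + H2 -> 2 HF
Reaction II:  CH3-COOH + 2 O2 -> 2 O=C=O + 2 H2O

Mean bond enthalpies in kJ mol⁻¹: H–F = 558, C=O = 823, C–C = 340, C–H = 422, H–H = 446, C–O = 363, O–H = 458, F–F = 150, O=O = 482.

Reaction II, by 390 kJ

Reaction I:
  Bonds broken (reactants):
    F–F: 1 × 150 = 150
    H–H: 1 × 446 = 446
    Σ(broken) = 596 kJ
  Bonds formed (products):
    H–F: 2 × 558 = 1116
    Σ(formed) = 1116 kJ
  ΔH_I = 596 − 1116 = −520 kJ
Reaction II:
  Bonds broken (reactants):
    C–C: 1 × 340 = 340
    C–H: 3 × 422 = 1266
    C–O: 1 × 363 = 363
    C=O: 1 × 823 = 823
    O–H: 1 × 458 = 458
    O=O: 2 × 482 = 964
    Σ(broken) = 4214 kJ
  Bonds formed (products):
    C=O: 4 × 823 = 3292
    O–H: 4 × 458 = 1832
    Σ(formed) = 5124 kJ
  ΔH_II = 4214 − 5124 = −910 kJ
ΔH_I − ΔH_II = +390 kJ, so reaction II has the more negative ΔH; |ΔH_I − ΔH_II| = 390 kJ.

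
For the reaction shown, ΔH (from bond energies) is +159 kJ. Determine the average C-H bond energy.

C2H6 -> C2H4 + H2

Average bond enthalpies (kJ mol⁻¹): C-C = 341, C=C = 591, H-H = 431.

Let D be the C-H bond energy.
Σ(broken) = 1×341 + 6×D = 341 + 6D
Σ(formed) = 4×D + 1×591 + 1×431 = 1022 + 4D
ΔH = Σ(broken) − Σ(formed) = (341 + 6D) − (1022 + 4D) = −681 + 2D
Setting this equal to +159 kJ gives 2D = 840, so D = 420 kJ/mol.

D(C-H) ≈ 420 kJ/mol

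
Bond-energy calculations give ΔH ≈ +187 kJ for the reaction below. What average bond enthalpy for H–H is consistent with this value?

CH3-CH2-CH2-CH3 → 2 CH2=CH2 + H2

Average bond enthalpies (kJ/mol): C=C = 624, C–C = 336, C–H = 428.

D(H–H) ≈ 429 kJ/mol

Let D be the H–H bond energy.
Σ(broken) = 3×336 + 10×428 = 5288
Σ(formed) = 8×428 + 2×624 + 1×D = 4672 + D
ΔH = Σ(broken) − Σ(formed) = (5288) − (4672 + D) = +616 − D
Setting this equal to +187 kJ gives D = 429 kJ/mol.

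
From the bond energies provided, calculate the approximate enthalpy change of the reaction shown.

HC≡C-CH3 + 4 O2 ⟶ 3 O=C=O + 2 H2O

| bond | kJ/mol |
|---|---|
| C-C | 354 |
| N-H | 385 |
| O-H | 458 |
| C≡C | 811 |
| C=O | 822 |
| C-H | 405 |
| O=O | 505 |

ΔH ≈ −1959 kJ

Bonds broken (reactants):
  C≡C: 1 × 811 = 811
  C-C: 1 × 354 = 354
  C-H: 4 × 405 = 1620
  O=O: 4 × 505 = 2020
  Σ(broken) = 4805 kJ
Bonds formed (products):
  C=O: 6 × 822 = 4932
  O-H: 4 × 458 = 1832
  Σ(formed) = 6764 kJ
ΔH = Σ(broken) − Σ(formed) = 4805 − 6764 = −1959 kJ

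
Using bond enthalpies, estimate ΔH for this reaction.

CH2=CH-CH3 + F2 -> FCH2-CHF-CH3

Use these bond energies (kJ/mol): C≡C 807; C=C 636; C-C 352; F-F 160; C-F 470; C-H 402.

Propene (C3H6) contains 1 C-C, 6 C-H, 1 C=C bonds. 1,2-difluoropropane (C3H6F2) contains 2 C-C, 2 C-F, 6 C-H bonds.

ΔH ≈ −496 kJ

Bonds broken (reactants):
  C-C: 1 × 352 = 352
  C-H: 6 × 402 = 2412
  C=C: 1 × 636 = 636
  F-F: 1 × 160 = 160
  Σ(broken) = 3560 kJ
Bonds formed (products):
  C-C: 2 × 352 = 704
  C-F: 2 × 470 = 940
  C-H: 6 × 402 = 2412
  Σ(formed) = 4056 kJ
ΔH = Σ(broken) − Σ(formed) = 3560 − 4056 = −496 kJ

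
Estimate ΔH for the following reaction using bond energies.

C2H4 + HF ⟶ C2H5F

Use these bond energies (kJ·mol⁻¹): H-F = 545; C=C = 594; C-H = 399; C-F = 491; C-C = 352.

ΔH ≈ −103 kJ

Bonds broken (reactants):
  C-H: 4 × 399 = 1596
  C=C: 1 × 594 = 594
  H-F: 1 × 545 = 545
  Σ(broken) = 2735 kJ
Bonds formed (products):
  C-C: 1 × 352 = 352
  C-F: 1 × 491 = 491
  C-H: 5 × 399 = 1995
  Σ(formed) = 2838 kJ
ΔH = Σ(broken) − Σ(formed) = 2735 − 2838 = −103 kJ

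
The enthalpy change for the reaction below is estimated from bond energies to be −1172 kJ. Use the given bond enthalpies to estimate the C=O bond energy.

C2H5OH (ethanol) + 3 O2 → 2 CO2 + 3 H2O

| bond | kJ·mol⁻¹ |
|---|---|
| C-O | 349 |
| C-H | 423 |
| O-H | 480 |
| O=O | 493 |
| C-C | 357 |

D(C=O) ≈ 768 kJ/mol

Let D be the C=O bond energy.
Σ(broken) = 1×357 + 5×423 + 1×349 + 1×480 + 3×493 = 4780
Σ(formed) = 4×D + 6×480 = 2880 + 4D
ΔH = Σ(broken) − Σ(formed) = (4780) − (2880 + 4D) = +1900 − 4D
Setting this equal to −1172 kJ gives 4D = 3072, so D = 768 kJ/mol.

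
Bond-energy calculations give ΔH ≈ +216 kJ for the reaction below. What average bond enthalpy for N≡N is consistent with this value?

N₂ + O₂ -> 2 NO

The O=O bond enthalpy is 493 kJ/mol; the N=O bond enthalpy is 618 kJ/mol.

Let D be the N≡N bond energy.
Σ(broken) = 1×D + 1×493 = 493 + D
Σ(formed) = 2×618 = 1236
ΔH = Σ(broken) − Σ(formed) = (493 + D) − (1236) = −743 + D
Setting this equal to +216 kJ gives D = 959 kJ/mol.

D(N≡N) ≈ 959 kJ/mol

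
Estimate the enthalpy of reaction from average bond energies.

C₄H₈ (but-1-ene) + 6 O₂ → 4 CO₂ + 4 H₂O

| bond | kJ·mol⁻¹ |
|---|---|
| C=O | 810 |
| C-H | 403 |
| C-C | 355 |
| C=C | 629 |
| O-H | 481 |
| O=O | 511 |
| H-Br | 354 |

ΔH ≈ −2699 kJ

Bonds broken (reactants):
  C-C: 2 × 355 = 710
  C-H: 8 × 403 = 3224
  C=C: 1 × 629 = 629
  O=O: 6 × 511 = 3066
  Σ(broken) = 7629 kJ
Bonds formed (products):
  C=O: 8 × 810 = 6480
  O-H: 8 × 481 = 3848
  Σ(formed) = 10328 kJ
ΔH = Σ(broken) − Σ(formed) = 7629 − 10328 = −2699 kJ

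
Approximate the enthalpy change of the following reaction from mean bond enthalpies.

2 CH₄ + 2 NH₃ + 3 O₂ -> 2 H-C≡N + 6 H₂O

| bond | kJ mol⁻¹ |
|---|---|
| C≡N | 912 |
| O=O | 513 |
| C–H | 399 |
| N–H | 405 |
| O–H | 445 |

Bonds broken (reactants):
  C–H: 8 × 399 = 3192
  N–H: 6 × 405 = 2430
  O=O: 3 × 513 = 1539
  Σ(broken) = 7161 kJ
Bonds formed (products):
  C≡N: 2 × 912 = 1824
  C–H: 2 × 399 = 798
  O–H: 12 × 445 = 5340
  Σ(formed) = 7962 kJ
ΔH = Σ(broken) − Σ(formed) = 7161 − 7962 = −801 kJ

ΔH ≈ −801 kJ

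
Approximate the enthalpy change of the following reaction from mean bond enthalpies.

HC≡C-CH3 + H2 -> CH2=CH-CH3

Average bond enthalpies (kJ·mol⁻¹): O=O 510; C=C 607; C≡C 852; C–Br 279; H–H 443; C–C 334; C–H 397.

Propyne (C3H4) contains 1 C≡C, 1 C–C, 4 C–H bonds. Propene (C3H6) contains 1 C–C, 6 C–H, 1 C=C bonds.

ΔH ≈ −106 kJ

Bonds broken (reactants):
  C≡C: 1 × 852 = 852
  C–C: 1 × 334 = 334
  C–H: 4 × 397 = 1588
  H–H: 1 × 443 = 443
  Σ(broken) = 3217 kJ
Bonds formed (products):
  C–C: 1 × 334 = 334
  C–H: 6 × 397 = 2382
  C=C: 1 × 607 = 607
  Σ(formed) = 3323 kJ
ΔH = Σ(broken) − Σ(formed) = 3217 − 3323 = −106 kJ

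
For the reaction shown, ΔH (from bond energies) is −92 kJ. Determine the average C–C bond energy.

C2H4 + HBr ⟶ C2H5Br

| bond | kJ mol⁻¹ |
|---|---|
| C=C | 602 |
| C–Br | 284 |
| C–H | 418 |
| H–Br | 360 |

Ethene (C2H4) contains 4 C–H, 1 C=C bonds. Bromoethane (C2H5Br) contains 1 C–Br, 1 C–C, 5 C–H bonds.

D(C–C) ≈ 352 kJ/mol

Let D be the C–C bond energy.
Σ(broken) = 4×418 + 1×602 + 1×360 = 2634
Σ(formed) = 1×284 + 1×D + 5×418 = 2374 + D
ΔH = Σ(broken) − Σ(formed) = (2634) − (2374 + D) = +260 − D
Setting this equal to −92 kJ gives D = 352 kJ/mol.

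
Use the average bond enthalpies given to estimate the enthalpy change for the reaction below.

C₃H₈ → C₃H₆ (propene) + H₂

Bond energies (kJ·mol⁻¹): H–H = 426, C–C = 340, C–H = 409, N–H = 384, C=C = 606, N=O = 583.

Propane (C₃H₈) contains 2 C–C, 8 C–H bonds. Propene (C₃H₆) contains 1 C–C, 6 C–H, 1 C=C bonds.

ΔH ≈ +126 kJ

Bonds broken (reactants):
  C–C: 2 × 340 = 680
  C–H: 8 × 409 = 3272
  Σ(broken) = 3952 kJ
Bonds formed (products):
  C–C: 1 × 340 = 340
  C–H: 6 × 409 = 2454
  C=C: 1 × 606 = 606
  H–H: 1 × 426 = 426
  Σ(formed) = 3826 kJ
ΔH = Σ(broken) − Σ(formed) = 3952 − 3826 = +126 kJ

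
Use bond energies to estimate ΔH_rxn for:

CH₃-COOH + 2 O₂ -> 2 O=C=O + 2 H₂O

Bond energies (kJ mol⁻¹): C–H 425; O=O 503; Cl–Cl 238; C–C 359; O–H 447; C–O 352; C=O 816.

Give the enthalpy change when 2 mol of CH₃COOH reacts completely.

ΔH = −1594 kJ

Bonds broken (reactants):
  C–C: 1 × 359 = 359
  C–H: 3 × 425 = 1275
  C–O: 1 × 352 = 352
  C=O: 1 × 816 = 816
  O–H: 1 × 447 = 447
  O=O: 2 × 503 = 1006
  Σ(broken) = 4255 kJ
Bonds formed (products):
  C=O: 4 × 816 = 3264
  O–H: 4 × 447 = 1788
  Σ(formed) = 5052 kJ
ΔH = Σ(broken) − Σ(formed) = 4255 − 5052 = −797 kJ
For 2× the reaction as written: 2 × (−797) = −1594 kJ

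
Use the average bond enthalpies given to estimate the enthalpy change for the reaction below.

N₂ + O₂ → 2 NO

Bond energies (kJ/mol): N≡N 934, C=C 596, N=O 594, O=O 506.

ΔH ≈ +252 kJ

Bonds broken (reactants):
  N≡N: 1 × 934 = 934
  O=O: 1 × 506 = 506
  Σ(broken) = 1440 kJ
Bonds formed (products):
  N=O: 2 × 594 = 1188
  Σ(formed) = 1188 kJ
ΔH = Σ(broken) − Σ(formed) = 1440 − 1188 = +252 kJ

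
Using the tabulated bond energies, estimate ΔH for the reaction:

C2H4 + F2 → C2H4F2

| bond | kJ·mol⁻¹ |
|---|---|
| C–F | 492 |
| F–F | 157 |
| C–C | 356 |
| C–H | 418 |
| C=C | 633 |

Bonds broken (reactants):
  C–H: 4 × 418 = 1672
  C=C: 1 × 633 = 633
  F–F: 1 × 157 = 157
  Σ(broken) = 2462 kJ
Bonds formed (products):
  C–C: 1 × 356 = 356
  C–F: 2 × 492 = 984
  C–H: 4 × 418 = 1672
  Σ(formed) = 3012 kJ
ΔH = Σ(broken) − Σ(formed) = 2462 − 3012 = −550 kJ

ΔH ≈ −550 kJ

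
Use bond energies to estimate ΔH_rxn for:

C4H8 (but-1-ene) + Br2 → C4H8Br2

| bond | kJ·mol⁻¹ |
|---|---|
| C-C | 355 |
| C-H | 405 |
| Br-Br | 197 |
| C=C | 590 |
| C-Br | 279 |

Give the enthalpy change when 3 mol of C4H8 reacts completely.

Bonds broken (reactants):
  Br-Br: 1 × 197 = 197
  C-C: 2 × 355 = 710
  C-H: 8 × 405 = 3240
  C=C: 1 × 590 = 590
  Σ(broken) = 4737 kJ
Bonds formed (products):
  C-Br: 2 × 279 = 558
  C-C: 3 × 355 = 1065
  C-H: 8 × 405 = 3240
  Σ(formed) = 4863 kJ
ΔH = Σ(broken) − Σ(formed) = 4737 − 4863 = −126 kJ
For 3× the reaction as written: 3 × (−126) = −378 kJ

ΔH = −378 kJ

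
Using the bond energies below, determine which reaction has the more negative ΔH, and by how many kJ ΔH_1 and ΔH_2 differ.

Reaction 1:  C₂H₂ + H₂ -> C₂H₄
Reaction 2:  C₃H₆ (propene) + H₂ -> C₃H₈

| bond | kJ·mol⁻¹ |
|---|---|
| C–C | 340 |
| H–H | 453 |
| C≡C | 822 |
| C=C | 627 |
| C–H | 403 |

Reaction 1:
  Bonds broken (reactants):
    C≡C: 1 × 822 = 822
    C–H: 2 × 403 = 806
    H–H: 1 × 453 = 453
    Σ(broken) = 2081 kJ
  Bonds formed (products):
    C–H: 4 × 403 = 1612
    C=C: 1 × 627 = 627
    Σ(formed) = 2239 kJ
  ΔH_1 = 2081 − 2239 = −158 kJ
Reaction 2:
  Bonds broken (reactants):
    C–C: 1 × 340 = 340
    C–H: 6 × 403 = 2418
    C=C: 1 × 627 = 627
    H–H: 1 × 453 = 453
    Σ(broken) = 3838 kJ
  Bonds formed (products):
    C–C: 2 × 340 = 680
    C–H: 8 × 403 = 3224
    Σ(formed) = 3904 kJ
  ΔH_2 = 3838 − 3904 = −66 kJ
ΔH_1 − ΔH_2 = −92 kJ, so reaction 1 has the more negative ΔH; |ΔH_1 − ΔH_2| = 92 kJ.

Reaction 1, by 92 kJ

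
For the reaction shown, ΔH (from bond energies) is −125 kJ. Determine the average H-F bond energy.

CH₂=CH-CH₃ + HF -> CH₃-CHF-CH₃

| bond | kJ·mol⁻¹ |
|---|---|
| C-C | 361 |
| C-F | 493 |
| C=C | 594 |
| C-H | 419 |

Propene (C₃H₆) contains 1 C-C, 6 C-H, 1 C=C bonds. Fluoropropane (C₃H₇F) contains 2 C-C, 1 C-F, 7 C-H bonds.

Let D be the H-F bond energy.
Σ(broken) = 1×361 + 6×419 + 1×594 + 1×D = 3469 + D
Σ(formed) = 2×361 + 1×493 + 7×419 = 4148
ΔH = Σ(broken) − Σ(formed) = (3469 + D) − (4148) = −679 + D
Setting this equal to −125 kJ gives D = 554 kJ/mol.

D(H-F) ≈ 554 kJ/mol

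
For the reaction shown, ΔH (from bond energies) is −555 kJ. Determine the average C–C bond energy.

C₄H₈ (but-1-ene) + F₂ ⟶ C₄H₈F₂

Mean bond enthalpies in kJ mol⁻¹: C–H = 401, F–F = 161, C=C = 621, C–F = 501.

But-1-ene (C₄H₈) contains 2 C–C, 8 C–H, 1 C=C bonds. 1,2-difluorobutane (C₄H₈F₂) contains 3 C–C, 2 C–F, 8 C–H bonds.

D(C–C) ≈ 335 kJ/mol

Let D be the C–C bond energy.
Σ(broken) = 2×D + 8×401 + 1×621 + 1×161 = 3990 + 2D
Σ(formed) = 3×D + 2×501 + 8×401 = 4210 + 3D
ΔH = Σ(broken) − Σ(formed) = (3990 + 2D) − (4210 + 3D) = −220 − D
Setting this equal to −555 kJ gives D = 335 kJ/mol.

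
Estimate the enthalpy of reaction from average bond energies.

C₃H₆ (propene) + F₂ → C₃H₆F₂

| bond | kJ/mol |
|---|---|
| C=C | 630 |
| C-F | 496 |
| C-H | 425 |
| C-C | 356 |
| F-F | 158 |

Bonds broken (reactants):
  C-C: 1 × 356 = 356
  C-H: 6 × 425 = 2550
  C=C: 1 × 630 = 630
  F-F: 1 × 158 = 158
  Σ(broken) = 3694 kJ
Bonds formed (products):
  C-C: 2 × 356 = 712
  C-F: 2 × 496 = 992
  C-H: 6 × 425 = 2550
  Σ(formed) = 4254 kJ
ΔH = Σ(broken) − Σ(formed) = 3694 − 4254 = −560 kJ

ΔH ≈ −560 kJ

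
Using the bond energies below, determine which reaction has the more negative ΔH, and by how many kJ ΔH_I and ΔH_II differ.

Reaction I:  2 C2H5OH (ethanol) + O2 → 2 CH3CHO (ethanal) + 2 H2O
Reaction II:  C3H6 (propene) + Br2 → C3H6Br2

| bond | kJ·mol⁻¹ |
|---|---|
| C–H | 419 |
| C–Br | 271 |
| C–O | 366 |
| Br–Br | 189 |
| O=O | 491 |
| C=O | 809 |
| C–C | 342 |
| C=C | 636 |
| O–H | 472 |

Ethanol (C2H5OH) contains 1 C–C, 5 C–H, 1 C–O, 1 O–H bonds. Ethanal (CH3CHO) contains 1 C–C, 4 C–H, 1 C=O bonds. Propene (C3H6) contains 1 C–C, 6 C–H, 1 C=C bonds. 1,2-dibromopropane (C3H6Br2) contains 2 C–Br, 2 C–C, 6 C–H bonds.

Reaction I:
  Bonds broken (reactants):
    C–C: 2 × 342 = 684
    C–H: 10 × 419 = 4190
    C–O: 2 × 366 = 732
    O–H: 2 × 472 = 944
    O=O: 1 × 491 = 491
    Σ(broken) = 7041 kJ
  Bonds formed (products):
    C–C: 2 × 342 = 684
    C–H: 8 × 419 = 3352
    C=O: 2 × 809 = 1618
    O–H: 4 × 472 = 1888
    Σ(formed) = 7542 kJ
  ΔH_I = 7041 − 7542 = −501 kJ
Reaction II:
  Bonds broken (reactants):
    Br–Br: 1 × 189 = 189
    C–C: 1 × 342 = 342
    C–H: 6 × 419 = 2514
    C=C: 1 × 636 = 636
    Σ(broken) = 3681 kJ
  Bonds formed (products):
    C–Br: 2 × 271 = 542
    C–C: 2 × 342 = 684
    C–H: 6 × 419 = 2514
    Σ(formed) = 3740 kJ
  ΔH_II = 3681 − 3740 = −59 kJ
ΔH_I − ΔH_II = −442 kJ, so reaction I has the more negative ΔH; |ΔH_I − ΔH_II| = 442 kJ.

Reaction I, by 442 kJ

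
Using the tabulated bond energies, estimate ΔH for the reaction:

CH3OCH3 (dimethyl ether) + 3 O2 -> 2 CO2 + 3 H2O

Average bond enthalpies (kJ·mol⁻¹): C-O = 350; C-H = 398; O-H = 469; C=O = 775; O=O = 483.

Bonds broken (reactants):
  C-H: 6 × 398 = 2388
  C-O: 2 × 350 = 700
  O=O: 3 × 483 = 1449
  Σ(broken) = 4537 kJ
Bonds formed (products):
  C=O: 4 × 775 = 3100
  O-H: 6 × 469 = 2814
  Σ(formed) = 5914 kJ
ΔH = Σ(broken) − Σ(formed) = 4537 − 5914 = −1377 kJ

ΔH ≈ −1377 kJ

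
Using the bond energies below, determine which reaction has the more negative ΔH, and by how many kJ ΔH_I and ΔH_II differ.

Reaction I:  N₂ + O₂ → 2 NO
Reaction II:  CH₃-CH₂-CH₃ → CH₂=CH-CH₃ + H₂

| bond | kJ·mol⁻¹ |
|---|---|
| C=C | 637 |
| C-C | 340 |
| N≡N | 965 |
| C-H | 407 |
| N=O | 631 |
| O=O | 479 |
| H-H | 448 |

Reaction I:
  Bonds broken (reactants):
    N≡N: 1 × 965 = 965
    O=O: 1 × 479 = 479
    Σ(broken) = 1444 kJ
  Bonds formed (products):
    N=O: 2 × 631 = 1262
    Σ(formed) = 1262 kJ
  ΔH_I = 1444 − 1262 = +182 kJ
Reaction II:
  Bonds broken (reactants):
    C-C: 2 × 340 = 680
    C-H: 8 × 407 = 3256
    Σ(broken) = 3936 kJ
  Bonds formed (products):
    C-C: 1 × 340 = 340
    C-H: 6 × 407 = 2442
    C=C: 1 × 637 = 637
    H-H: 1 × 448 = 448
    Σ(formed) = 3867 kJ
  ΔH_II = 3936 − 3867 = +69 kJ
ΔH_I − ΔH_II = +113 kJ, so reaction II has the more negative ΔH; |ΔH_I − ΔH_II| = 113 kJ.

Reaction II, by 113 kJ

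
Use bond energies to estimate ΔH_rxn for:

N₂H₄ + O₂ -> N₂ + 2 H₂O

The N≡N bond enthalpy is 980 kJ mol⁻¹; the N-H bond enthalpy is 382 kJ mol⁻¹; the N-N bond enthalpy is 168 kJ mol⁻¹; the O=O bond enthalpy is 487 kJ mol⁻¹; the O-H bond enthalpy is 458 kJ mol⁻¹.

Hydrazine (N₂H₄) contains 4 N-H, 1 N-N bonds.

Bonds broken (reactants):
  N-H: 4 × 382 = 1528
  N-N: 1 × 168 = 168
  O=O: 1 × 487 = 487
  Σ(broken) = 2183 kJ
Bonds formed (products):
  N≡N: 1 × 980 = 980
  O-H: 4 × 458 = 1832
  Σ(formed) = 2812 kJ
ΔH = Σ(broken) − Σ(formed) = 2183 − 2812 = −629 kJ

ΔH ≈ −629 kJ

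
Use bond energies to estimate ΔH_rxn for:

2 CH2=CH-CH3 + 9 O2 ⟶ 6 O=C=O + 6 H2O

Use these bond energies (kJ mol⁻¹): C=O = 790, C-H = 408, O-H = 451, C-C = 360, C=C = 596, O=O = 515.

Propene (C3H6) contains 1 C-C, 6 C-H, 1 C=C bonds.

Bonds broken (reactants):
  C-C: 2 × 360 = 720
  C-H: 12 × 408 = 4896
  C=C: 2 × 596 = 1192
  O=O: 9 × 515 = 4635
  Σ(broken) = 11443 kJ
Bonds formed (products):
  C=O: 12 × 790 = 9480
  O-H: 12 × 451 = 5412
  Σ(formed) = 14892 kJ
ΔH = Σ(broken) − Σ(formed) = 11443 − 14892 = −3449 kJ

ΔH ≈ −3449 kJ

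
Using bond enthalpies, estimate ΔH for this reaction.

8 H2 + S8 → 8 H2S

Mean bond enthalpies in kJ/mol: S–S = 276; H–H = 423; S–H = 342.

Bonds broken (reactants):
  H–H: 8 × 423 = 3384
  S–S: 8 × 276 = 2208
  Σ(broken) = 5592 kJ
Bonds formed (products):
  S–H: 16 × 342 = 5472
  Σ(formed) = 5472 kJ
ΔH = Σ(broken) − Σ(formed) = 5592 − 5472 = +120 kJ

ΔH ≈ +120 kJ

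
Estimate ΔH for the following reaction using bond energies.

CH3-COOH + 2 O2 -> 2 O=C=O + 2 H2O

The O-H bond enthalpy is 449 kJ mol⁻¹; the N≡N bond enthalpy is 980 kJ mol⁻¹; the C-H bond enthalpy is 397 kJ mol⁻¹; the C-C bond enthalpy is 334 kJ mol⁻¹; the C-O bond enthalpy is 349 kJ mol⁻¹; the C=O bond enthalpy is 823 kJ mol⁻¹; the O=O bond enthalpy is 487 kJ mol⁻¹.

ΔH ≈ −968 kJ

Bonds broken (reactants):
  C-C: 1 × 334 = 334
  C-H: 3 × 397 = 1191
  C-O: 1 × 349 = 349
  C=O: 1 × 823 = 823
  O-H: 1 × 449 = 449
  O=O: 2 × 487 = 974
  Σ(broken) = 4120 kJ
Bonds formed (products):
  C=O: 4 × 823 = 3292
  O-H: 4 × 449 = 1796
  Σ(formed) = 5088 kJ
ΔH = Σ(broken) − Σ(formed) = 4120 − 5088 = −968 kJ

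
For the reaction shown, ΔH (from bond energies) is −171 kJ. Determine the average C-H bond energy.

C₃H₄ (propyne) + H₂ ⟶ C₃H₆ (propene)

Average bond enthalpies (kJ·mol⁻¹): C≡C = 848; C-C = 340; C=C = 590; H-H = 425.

Let D be the C-H bond energy.
Σ(broken) = 1×848 + 1×340 + 4×D + 1×425 = 1613 + 4D
Σ(formed) = 1×340 + 6×D + 1×590 = 930 + 6D
ΔH = Σ(broken) − Σ(formed) = (1613 + 4D) − (930 + 6D) = +683 − 2D
Setting this equal to −171 kJ gives 2D = 854, so D = 427 kJ/mol.

D(C-H) ≈ 427 kJ/mol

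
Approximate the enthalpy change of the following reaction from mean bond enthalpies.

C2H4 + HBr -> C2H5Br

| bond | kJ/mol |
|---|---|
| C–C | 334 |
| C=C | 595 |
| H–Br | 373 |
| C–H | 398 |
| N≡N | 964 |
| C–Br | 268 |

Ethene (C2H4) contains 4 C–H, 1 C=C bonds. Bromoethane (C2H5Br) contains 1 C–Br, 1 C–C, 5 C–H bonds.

Bonds broken (reactants):
  C–H: 4 × 398 = 1592
  C=C: 1 × 595 = 595
  H–Br: 1 × 373 = 373
  Σ(broken) = 2560 kJ
Bonds formed (products):
  C–Br: 1 × 268 = 268
  C–C: 1 × 334 = 334
  C–H: 5 × 398 = 1990
  Σ(formed) = 2592 kJ
ΔH = Σ(broken) − Σ(formed) = 2560 − 2592 = −32 kJ

ΔH ≈ −32 kJ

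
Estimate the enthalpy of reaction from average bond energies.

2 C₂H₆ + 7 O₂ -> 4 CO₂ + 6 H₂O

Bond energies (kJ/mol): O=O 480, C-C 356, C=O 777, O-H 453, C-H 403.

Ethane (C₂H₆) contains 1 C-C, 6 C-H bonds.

ΔH ≈ −2744 kJ

Bonds broken (reactants):
  C-C: 2 × 356 = 712
  C-H: 12 × 403 = 4836
  O=O: 7 × 480 = 3360
  Σ(broken) = 8908 kJ
Bonds formed (products):
  C=O: 8 × 777 = 6216
  O-H: 12 × 453 = 5436
  Σ(formed) = 11652 kJ
ΔH = Σ(broken) − Σ(formed) = 8908 − 11652 = −2744 kJ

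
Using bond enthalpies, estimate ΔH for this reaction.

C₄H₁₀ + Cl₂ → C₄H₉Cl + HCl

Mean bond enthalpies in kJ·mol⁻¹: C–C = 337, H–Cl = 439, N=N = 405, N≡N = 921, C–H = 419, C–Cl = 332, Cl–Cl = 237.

Bonds broken (reactants):
  C–C: 3 × 337 = 1011
  C–H: 10 × 419 = 4190
  Cl–Cl: 1 × 237 = 237
  Σ(broken) = 5438 kJ
Bonds formed (products):
  C–C: 3 × 337 = 1011
  C–Cl: 1 × 332 = 332
  C–H: 9 × 419 = 3771
  H–Cl: 1 × 439 = 439
  Σ(formed) = 5553 kJ
ΔH = Σ(broken) − Σ(formed) = 5438 − 5553 = −115 kJ

ΔH ≈ −115 kJ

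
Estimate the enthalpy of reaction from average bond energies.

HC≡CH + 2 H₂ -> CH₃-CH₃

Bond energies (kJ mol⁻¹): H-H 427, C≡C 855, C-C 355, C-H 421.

Bonds broken (reactants):
  C≡C: 1 × 855 = 855
  C-H: 2 × 421 = 842
  H-H: 2 × 427 = 854
  Σ(broken) = 2551 kJ
Bonds formed (products):
  C-C: 1 × 355 = 355
  C-H: 6 × 421 = 2526
  Σ(formed) = 2881 kJ
ΔH = Σ(broken) − Σ(formed) = 2551 − 2881 = −330 kJ

ΔH ≈ −330 kJ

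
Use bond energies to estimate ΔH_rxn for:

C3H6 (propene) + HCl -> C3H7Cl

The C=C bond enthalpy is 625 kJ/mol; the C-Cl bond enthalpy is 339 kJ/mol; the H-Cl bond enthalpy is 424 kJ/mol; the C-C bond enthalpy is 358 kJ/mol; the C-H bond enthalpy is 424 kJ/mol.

Bonds broken (reactants):
  C-C: 1 × 358 = 358
  C-H: 6 × 424 = 2544
  C=C: 1 × 625 = 625
  H-Cl: 1 × 424 = 424
  Σ(broken) = 3951 kJ
Bonds formed (products):
  C-C: 2 × 358 = 716
  C-Cl: 1 × 339 = 339
  C-H: 7 × 424 = 2968
  Σ(formed) = 4023 kJ
ΔH = Σ(broken) − Σ(formed) = 3951 − 4023 = −72 kJ

ΔH ≈ −72 kJ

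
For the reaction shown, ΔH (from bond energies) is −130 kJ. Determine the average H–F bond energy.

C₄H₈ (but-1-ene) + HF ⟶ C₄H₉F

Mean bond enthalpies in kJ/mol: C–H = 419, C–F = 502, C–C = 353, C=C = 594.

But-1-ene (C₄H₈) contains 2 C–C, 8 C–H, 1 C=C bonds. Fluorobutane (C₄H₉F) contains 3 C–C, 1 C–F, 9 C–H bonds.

Let D be the H–F bond energy.
Σ(broken) = 2×353 + 8×419 + 1×594 + 1×D = 4652 + D
Σ(formed) = 3×353 + 1×502 + 9×419 = 5332
ΔH = Σ(broken) − Σ(formed) = (4652 + D) − (5332) = −680 + D
Setting this equal to −130 kJ gives D = 550 kJ/mol.

D(H–F) ≈ 550 kJ/mol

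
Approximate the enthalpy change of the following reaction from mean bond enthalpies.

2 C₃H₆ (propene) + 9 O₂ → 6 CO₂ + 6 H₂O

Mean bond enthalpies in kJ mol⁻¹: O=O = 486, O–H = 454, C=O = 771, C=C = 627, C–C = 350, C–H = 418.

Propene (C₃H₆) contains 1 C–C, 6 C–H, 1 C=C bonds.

ΔH ≈ −3356 kJ

Bonds broken (reactants):
  C–C: 2 × 350 = 700
  C–H: 12 × 418 = 5016
  C=C: 2 × 627 = 1254
  O=O: 9 × 486 = 4374
  Σ(broken) = 11344 kJ
Bonds formed (products):
  C=O: 12 × 771 = 9252
  O–H: 12 × 454 = 5448
  Σ(formed) = 14700 kJ
ΔH = Σ(broken) − Σ(formed) = 11344 − 14700 = −3356 kJ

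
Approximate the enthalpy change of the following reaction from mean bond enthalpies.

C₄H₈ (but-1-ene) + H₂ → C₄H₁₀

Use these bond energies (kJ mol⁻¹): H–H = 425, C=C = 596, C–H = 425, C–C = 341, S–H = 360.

ΔH ≈ −170 kJ

Bonds broken (reactants):
  C–C: 2 × 341 = 682
  C–H: 8 × 425 = 3400
  C=C: 1 × 596 = 596
  H–H: 1 × 425 = 425
  Σ(broken) = 5103 kJ
Bonds formed (products):
  C–C: 3 × 341 = 1023
  C–H: 10 × 425 = 4250
  Σ(formed) = 5273 kJ
ΔH = Σ(broken) − Σ(formed) = 5103 − 5273 = −170 kJ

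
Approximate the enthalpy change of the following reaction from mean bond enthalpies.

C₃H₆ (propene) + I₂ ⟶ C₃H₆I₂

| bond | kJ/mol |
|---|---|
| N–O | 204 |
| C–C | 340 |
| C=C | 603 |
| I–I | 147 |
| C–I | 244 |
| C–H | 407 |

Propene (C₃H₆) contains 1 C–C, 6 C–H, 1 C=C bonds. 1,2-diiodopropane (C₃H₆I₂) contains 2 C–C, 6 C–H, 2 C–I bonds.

Bonds broken (reactants):
  C–C: 1 × 340 = 340
  C–H: 6 × 407 = 2442
  C=C: 1 × 603 = 603
  I–I: 1 × 147 = 147
  Σ(broken) = 3532 kJ
Bonds formed (products):
  C–C: 2 × 340 = 680
  C–H: 6 × 407 = 2442
  C–I: 2 × 244 = 488
  Σ(formed) = 3610 kJ
ΔH = Σ(broken) − Σ(formed) = 3532 − 3610 = −78 kJ

ΔH ≈ −78 kJ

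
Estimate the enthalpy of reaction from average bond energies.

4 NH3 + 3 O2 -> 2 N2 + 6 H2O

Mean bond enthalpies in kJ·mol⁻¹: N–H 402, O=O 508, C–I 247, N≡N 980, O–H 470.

ΔH ≈ −1252 kJ

Bonds broken (reactants):
  N–H: 12 × 402 = 4824
  O=O: 3 × 508 = 1524
  Σ(broken) = 6348 kJ
Bonds formed (products):
  N≡N: 2 × 980 = 1960
  O–H: 12 × 470 = 5640
  Σ(formed) = 7600 kJ
ΔH = Σ(broken) − Σ(formed) = 6348 − 7600 = −1252 kJ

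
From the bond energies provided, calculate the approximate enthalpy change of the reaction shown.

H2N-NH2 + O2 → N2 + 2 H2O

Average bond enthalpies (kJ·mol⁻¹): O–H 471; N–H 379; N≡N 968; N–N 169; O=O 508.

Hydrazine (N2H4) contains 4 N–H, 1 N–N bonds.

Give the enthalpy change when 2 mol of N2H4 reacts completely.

ΔH = −1318 kJ

Bonds broken (reactants):
  N–H: 4 × 379 = 1516
  N–N: 1 × 169 = 169
  O=O: 1 × 508 = 508
  Σ(broken) = 2193 kJ
Bonds formed (products):
  N≡N: 1 × 968 = 968
  O–H: 4 × 471 = 1884
  Σ(formed) = 2852 kJ
ΔH = Σ(broken) − Σ(formed) = 2193 − 2852 = −659 kJ
For 2× the reaction as written: 2 × (−659) = −1318 kJ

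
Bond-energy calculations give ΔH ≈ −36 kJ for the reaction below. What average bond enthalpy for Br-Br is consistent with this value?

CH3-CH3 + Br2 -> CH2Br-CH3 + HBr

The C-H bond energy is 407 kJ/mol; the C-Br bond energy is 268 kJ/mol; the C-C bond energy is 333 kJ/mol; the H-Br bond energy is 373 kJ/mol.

Let D be the Br-Br bond energy.
Σ(broken) = 1×D + 1×333 + 6×407 = 2775 + D
Σ(formed) = 1×268 + 1×333 + 5×407 + 1×373 = 3009
ΔH = Σ(broken) − Σ(formed) = (2775 + D) − (3009) = −234 + D
Setting this equal to −36 kJ gives D = 198 kJ/mol.

D(Br-Br) ≈ 198 kJ/mol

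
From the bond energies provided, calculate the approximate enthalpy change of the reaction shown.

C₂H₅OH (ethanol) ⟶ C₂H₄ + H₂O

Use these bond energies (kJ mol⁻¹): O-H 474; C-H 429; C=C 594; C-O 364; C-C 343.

ΔH ≈ +68 kJ

Bonds broken (reactants):
  C-C: 1 × 343 = 343
  C-H: 5 × 429 = 2145
  C-O: 1 × 364 = 364
  O-H: 1 × 474 = 474
  Σ(broken) = 3326 kJ
Bonds formed (products):
  C-H: 4 × 429 = 1716
  C=C: 1 × 594 = 594
  O-H: 2 × 474 = 948
  Σ(formed) = 3258 kJ
ΔH = Σ(broken) − Σ(formed) = 3326 − 3258 = +68 kJ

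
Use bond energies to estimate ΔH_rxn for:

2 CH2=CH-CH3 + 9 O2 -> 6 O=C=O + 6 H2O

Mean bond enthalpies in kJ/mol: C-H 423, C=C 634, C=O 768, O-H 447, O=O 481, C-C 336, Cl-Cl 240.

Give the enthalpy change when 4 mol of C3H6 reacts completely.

Bonds broken (reactants):
  C-C: 2 × 336 = 672
  C-H: 12 × 423 = 5076
  C=C: 2 × 634 = 1268
  O=O: 9 × 481 = 4329
  Σ(broken) = 11345 kJ
Bonds formed (products):
  C=O: 12 × 768 = 9216
  O-H: 12 × 447 = 5364
  Σ(formed) = 14580 kJ
ΔH = Σ(broken) − Σ(formed) = 11345 − 14580 = −3235 kJ
For 2× the reaction as written: 2 × (−3235) = −6470 kJ

ΔH = −6470 kJ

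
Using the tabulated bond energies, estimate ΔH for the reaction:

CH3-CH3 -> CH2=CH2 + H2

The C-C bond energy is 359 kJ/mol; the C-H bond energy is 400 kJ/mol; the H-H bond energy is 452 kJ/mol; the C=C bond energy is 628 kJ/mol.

ΔH ≈ +79 kJ

Bonds broken (reactants):
  C-C: 1 × 359 = 359
  C-H: 6 × 400 = 2400
  Σ(broken) = 2759 kJ
Bonds formed (products):
  C-H: 4 × 400 = 1600
  C=C: 1 × 628 = 628
  H-H: 1 × 452 = 452
  Σ(formed) = 2680 kJ
ΔH = Σ(broken) − Σ(formed) = 2759 − 2680 = +79 kJ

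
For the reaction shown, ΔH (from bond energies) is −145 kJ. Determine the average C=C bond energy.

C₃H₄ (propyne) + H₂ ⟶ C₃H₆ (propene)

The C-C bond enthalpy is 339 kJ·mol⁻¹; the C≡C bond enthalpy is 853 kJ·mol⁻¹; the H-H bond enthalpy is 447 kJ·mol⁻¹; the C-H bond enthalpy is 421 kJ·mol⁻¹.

Let D be the C=C bond energy.
Σ(broken) = 1×853 + 1×339 + 4×421 + 1×447 = 3323
Σ(formed) = 1×339 + 6×421 + 1×D = 2865 + D
ΔH = Σ(broken) − Σ(formed) = (3323) − (2865 + D) = +458 − D
Setting this equal to −145 kJ gives D = 603 kJ/mol.

D(C=C) ≈ 603 kJ/mol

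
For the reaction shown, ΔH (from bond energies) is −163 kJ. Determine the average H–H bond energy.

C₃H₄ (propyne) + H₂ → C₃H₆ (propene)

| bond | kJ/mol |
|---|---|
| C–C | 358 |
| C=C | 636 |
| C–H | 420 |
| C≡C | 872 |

D(H–H) ≈ 441 kJ/mol

Let D be the H–H bond energy.
Σ(broken) = 1×872 + 1×358 + 4×420 + 1×D = 2910 + D
Σ(formed) = 1×358 + 6×420 + 1×636 = 3514
ΔH = Σ(broken) − Σ(formed) = (2910 + D) − (3514) = −604 + D
Setting this equal to −163 kJ gives D = 441 kJ/mol.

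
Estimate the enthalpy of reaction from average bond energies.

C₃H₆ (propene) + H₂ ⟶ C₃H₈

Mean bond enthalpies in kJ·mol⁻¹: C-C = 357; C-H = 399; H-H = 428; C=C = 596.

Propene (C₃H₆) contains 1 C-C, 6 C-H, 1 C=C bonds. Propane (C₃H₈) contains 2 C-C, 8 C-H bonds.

Bonds broken (reactants):
  C-C: 1 × 357 = 357
  C-H: 6 × 399 = 2394
  C=C: 1 × 596 = 596
  H-H: 1 × 428 = 428
  Σ(broken) = 3775 kJ
Bonds formed (products):
  C-C: 2 × 357 = 714
  C-H: 8 × 399 = 3192
  Σ(formed) = 3906 kJ
ΔH = Σ(broken) − Σ(formed) = 3775 − 3906 = −131 kJ

ΔH ≈ −131 kJ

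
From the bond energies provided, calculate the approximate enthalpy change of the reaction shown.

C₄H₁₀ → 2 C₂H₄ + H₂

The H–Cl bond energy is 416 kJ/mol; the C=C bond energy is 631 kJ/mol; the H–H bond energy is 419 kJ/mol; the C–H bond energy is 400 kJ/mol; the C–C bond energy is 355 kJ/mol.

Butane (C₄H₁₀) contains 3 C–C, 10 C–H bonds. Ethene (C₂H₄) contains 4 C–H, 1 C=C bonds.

Bonds broken (reactants):
  C–C: 3 × 355 = 1065
  C–H: 10 × 400 = 4000
  Σ(broken) = 5065 kJ
Bonds formed (products):
  C–H: 8 × 400 = 3200
  C=C: 2 × 631 = 1262
  H–H: 1 × 419 = 419
  Σ(formed) = 4881 kJ
ΔH = Σ(broken) − Σ(formed) = 5065 − 4881 = +184 kJ

ΔH ≈ +184 kJ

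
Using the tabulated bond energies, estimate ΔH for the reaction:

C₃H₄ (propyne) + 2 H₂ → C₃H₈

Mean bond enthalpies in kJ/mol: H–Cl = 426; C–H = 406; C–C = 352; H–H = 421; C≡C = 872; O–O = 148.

ΔH ≈ −262 kJ

Bonds broken (reactants):
  C≡C: 1 × 872 = 872
  C–C: 1 × 352 = 352
  C–H: 4 × 406 = 1624
  H–H: 2 × 421 = 842
  Σ(broken) = 3690 kJ
Bonds formed (products):
  C–C: 2 × 352 = 704
  C–H: 8 × 406 = 3248
  Σ(formed) = 3952 kJ
ΔH = Σ(broken) − Σ(formed) = 3690 − 3952 = −262 kJ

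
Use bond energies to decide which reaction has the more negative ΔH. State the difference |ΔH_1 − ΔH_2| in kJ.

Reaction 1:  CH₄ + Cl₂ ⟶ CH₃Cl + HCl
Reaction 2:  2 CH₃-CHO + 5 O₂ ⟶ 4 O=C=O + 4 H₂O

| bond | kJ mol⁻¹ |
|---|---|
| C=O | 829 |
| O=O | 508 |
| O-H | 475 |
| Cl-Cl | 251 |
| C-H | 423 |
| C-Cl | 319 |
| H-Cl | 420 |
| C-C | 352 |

Reaction 2, by 2081 kJ

Reaction 1:
  Bonds broken (reactants):
    C-H: 4 × 423 = 1692
    Cl-Cl: 1 × 251 = 251
    Σ(broken) = 1943 kJ
  Bonds formed (products):
    C-Cl: 1 × 319 = 319
    C-H: 3 × 423 = 1269
    H-Cl: 1 × 420 = 420
    Σ(formed) = 2008 kJ
  ΔH_1 = 1943 − 2008 = −65 kJ
Reaction 2:
  Bonds broken (reactants):
    C-C: 2 × 352 = 704
    C-H: 8 × 423 = 3384
    C=O: 2 × 829 = 1658
    O=O: 5 × 508 = 2540
    Σ(broken) = 8286 kJ
  Bonds formed (products):
    C=O: 8 × 829 = 6632
    O-H: 8 × 475 = 3800
    Σ(formed) = 10432 kJ
  ΔH_2 = 8286 − 10432 = −2146 kJ
ΔH_1 − ΔH_2 = +2081 kJ, so reaction 2 has the more negative ΔH; |ΔH_1 − ΔH_2| = 2081 kJ.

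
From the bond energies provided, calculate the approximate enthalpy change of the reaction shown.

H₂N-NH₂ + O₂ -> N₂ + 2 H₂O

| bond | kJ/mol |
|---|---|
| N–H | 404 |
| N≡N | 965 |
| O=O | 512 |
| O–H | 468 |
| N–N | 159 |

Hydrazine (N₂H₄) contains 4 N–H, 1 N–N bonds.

Bonds broken (reactants):
  N–H: 4 × 404 = 1616
  N–N: 1 × 159 = 159
  O=O: 1 × 512 = 512
  Σ(broken) = 2287 kJ
Bonds formed (products):
  N≡N: 1 × 965 = 965
  O–H: 4 × 468 = 1872
  Σ(formed) = 2837 kJ
ΔH = Σ(broken) − Σ(formed) = 2287 − 2837 = −550 kJ

ΔH ≈ −550 kJ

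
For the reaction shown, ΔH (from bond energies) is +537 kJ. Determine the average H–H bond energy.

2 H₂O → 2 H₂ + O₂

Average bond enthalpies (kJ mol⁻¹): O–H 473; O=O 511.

D(H–H) ≈ 422 kJ/mol

Let D be the H–H bond energy.
Σ(broken) = 4×473 = 1892
Σ(formed) = 2×D + 1×511 = 511 + 2D
ΔH = Σ(broken) − Σ(formed) = (1892) − (511 + 2D) = +1381 − 2D
Setting this equal to +537 kJ gives 2D = 844, so D = 422 kJ/mol.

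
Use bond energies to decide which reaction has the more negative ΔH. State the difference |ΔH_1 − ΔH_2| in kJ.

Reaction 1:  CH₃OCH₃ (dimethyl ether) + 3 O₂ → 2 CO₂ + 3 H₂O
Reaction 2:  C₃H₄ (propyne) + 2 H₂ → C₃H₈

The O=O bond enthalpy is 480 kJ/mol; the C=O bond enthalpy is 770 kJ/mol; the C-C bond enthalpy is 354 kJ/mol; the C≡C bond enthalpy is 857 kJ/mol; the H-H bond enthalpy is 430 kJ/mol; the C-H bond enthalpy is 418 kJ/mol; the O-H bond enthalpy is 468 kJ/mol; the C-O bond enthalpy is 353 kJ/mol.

Reaction 1:
  Bonds broken (reactants):
    C-H: 6 × 418 = 2508
    C-O: 2 × 353 = 706
    O=O: 3 × 480 = 1440
    Σ(broken) = 4654 kJ
  Bonds formed (products):
    C=O: 4 × 770 = 3080
    O-H: 6 × 468 = 2808
    Σ(formed) = 5888 kJ
  ΔH_1 = 4654 − 5888 = −1234 kJ
Reaction 2:
  Bonds broken (reactants):
    C≡C: 1 × 857 = 857
    C-C: 1 × 354 = 354
    C-H: 4 × 418 = 1672
    H-H: 2 × 430 = 860
    Σ(broken) = 3743 kJ
  Bonds formed (products):
    C-C: 2 × 354 = 708
    C-H: 8 × 418 = 3344
    Σ(formed) = 4052 kJ
  ΔH_2 = 3743 − 4052 = −309 kJ
ΔH_1 − ΔH_2 = −925 kJ, so reaction 1 has the more negative ΔH; |ΔH_1 − ΔH_2| = 925 kJ.

Reaction 1, by 925 kJ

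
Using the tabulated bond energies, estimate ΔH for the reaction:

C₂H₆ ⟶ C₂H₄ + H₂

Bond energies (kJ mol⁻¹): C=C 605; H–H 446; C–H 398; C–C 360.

ΔH ≈ +105 kJ

Bonds broken (reactants):
  C–C: 1 × 360 = 360
  C–H: 6 × 398 = 2388
  Σ(broken) = 2748 kJ
Bonds formed (products):
  C–H: 4 × 398 = 1592
  C=C: 1 × 605 = 605
  H–H: 1 × 446 = 446
  Σ(formed) = 2643 kJ
ΔH = Σ(broken) − Σ(formed) = 2748 − 2643 = +105 kJ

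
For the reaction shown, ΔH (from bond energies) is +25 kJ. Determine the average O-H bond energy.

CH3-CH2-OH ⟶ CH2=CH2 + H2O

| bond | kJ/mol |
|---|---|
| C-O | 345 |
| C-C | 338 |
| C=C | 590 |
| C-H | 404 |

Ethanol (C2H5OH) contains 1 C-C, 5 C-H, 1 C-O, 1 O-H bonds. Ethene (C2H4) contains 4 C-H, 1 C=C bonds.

D(O-H) ≈ 472 kJ/mol

Let D be the O-H bond energy.
Σ(broken) = 1×338 + 5×404 + 1×345 + 1×D = 2703 + D
Σ(formed) = 4×404 + 1×590 + 2×D = 2206 + 2D
ΔH = Σ(broken) − Σ(formed) = (2703 + D) − (2206 + 2D) = +497 − D
Setting this equal to +25 kJ gives D = 472 kJ/mol.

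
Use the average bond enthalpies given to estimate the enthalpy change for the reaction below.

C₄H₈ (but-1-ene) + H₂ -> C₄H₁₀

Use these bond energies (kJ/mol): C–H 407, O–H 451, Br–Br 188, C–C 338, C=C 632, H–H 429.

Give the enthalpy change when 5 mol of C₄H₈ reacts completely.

Bonds broken (reactants):
  C–C: 2 × 338 = 676
  C–H: 8 × 407 = 3256
  C=C: 1 × 632 = 632
  H–H: 1 × 429 = 429
  Σ(broken) = 4993 kJ
Bonds formed (products):
  C–C: 3 × 338 = 1014
  C–H: 10 × 407 = 4070
  Σ(formed) = 5084 kJ
ΔH = Σ(broken) − Σ(formed) = 4993 − 5084 = −91 kJ
For 5× the reaction as written: 5 × (−91) = −455 kJ

ΔH = −455 kJ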